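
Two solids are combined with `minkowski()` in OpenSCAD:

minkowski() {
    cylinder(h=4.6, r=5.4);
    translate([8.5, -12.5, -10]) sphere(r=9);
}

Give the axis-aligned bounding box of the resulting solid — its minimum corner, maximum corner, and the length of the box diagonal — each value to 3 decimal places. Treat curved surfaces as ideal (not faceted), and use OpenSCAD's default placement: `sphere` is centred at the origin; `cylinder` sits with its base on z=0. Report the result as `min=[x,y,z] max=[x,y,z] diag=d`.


min=[-5.900,-26.900,-19.000] max=[22.900,1.900,3.600] diag=46.579

A = translate([8.5, -12.5, -10]) sphere(r=9) → bbox [-0.5,-21.5,-19] .. [17.5,-3.5,-1]
B = cylinder(h=4.6, r=5.4) → bbox [-5.4,-5.4,0] .. [5.4,5.4,4.6]
lo = A.lo+B.lo = [-0.5-5.4, -21.5-5.4, -19+0] = [-5.900,-26.900,-19.000]
hi = A.hi+B.hi = [17.5+5.4, -3.5+5.4, -1+4.6] = [22.900,1.900,3.600]
diag = √(28.8²+28.8²+22.6²) = √2169.64 = 46.579


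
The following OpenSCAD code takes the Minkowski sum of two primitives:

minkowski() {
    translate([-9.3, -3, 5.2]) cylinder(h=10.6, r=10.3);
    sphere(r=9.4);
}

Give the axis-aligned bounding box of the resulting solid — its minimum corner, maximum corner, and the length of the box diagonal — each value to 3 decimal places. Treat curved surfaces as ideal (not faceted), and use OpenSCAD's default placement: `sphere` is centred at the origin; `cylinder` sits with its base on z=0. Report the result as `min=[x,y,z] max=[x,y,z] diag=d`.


A = translate([-9.3, -3, 5.2]) cylinder(h=10.6, r=10.3) → bbox [-19.6,-13.3,5.2] .. [1,7.3,15.8]
B = sphere(r=9.4) → bbox [-9.4,-9.4,-9.4] .. [9.4,9.4,9.4]
lo = A.lo+B.lo = [-19.6-9.4, -13.3-9.4, 5.2-9.4] = [-29.000,-22.700,-4.200]
hi = A.hi+B.hi = [1+9.4, 7.3+9.4, 15.8+9.4] = [10.400,16.700,25.200]
diag = √(39.4²+39.4²+29.4²) = √3969.08 = 63.001

min=[-29.000,-22.700,-4.200] max=[10.400,16.700,25.200] diag=63.001


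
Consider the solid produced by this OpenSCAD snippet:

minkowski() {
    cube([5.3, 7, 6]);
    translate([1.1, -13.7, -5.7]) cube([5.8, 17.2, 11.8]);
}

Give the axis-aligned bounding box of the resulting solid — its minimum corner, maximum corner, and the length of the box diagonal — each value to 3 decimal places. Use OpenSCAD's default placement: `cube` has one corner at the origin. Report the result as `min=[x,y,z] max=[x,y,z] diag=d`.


A = translate([1.1, -13.7, -5.7]) cube([5.8, 17.2, 11.8]) → bbox [1.1,-13.7,-5.7] .. [6.9,3.5,6.1]
B = cube([5.3, 7, 6]) → bbox [0,0,0] .. [5.3,7,6]
lo = A.lo+B.lo = [1.1+0, -13.7+0, -5.7+0] = [1.100,-13.700,-5.700]
hi = A.hi+B.hi = [6.9+5.3, 3.5+7, 6.1+6] = [12.200,10.500,12.100]
diag = √(11.1²+24.2²+17.8²) = √1025.69 = 32.026

min=[1.100,-13.700,-5.700] max=[12.200,10.500,12.100] diag=32.026


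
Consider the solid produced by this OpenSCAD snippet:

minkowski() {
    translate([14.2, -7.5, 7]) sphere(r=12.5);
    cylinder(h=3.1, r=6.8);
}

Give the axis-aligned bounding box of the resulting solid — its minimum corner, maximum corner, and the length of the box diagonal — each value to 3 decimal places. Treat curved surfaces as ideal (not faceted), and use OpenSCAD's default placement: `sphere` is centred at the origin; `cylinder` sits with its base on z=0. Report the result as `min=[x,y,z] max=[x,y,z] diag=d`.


min=[-5.100,-26.800,-5.500] max=[33.500,11.800,22.600] diag=61.396

A = translate([14.2, -7.5, 7]) sphere(r=12.5) → bbox [1.7,-20,-5.5] .. [26.7,5,19.5]
B = cylinder(h=3.1, r=6.8) → bbox [-6.8,-6.8,0] .. [6.8,6.8,3.1]
lo = A.lo+B.lo = [1.7-6.8, -20-6.8, -5.5+0] = [-5.100,-26.800,-5.500]
hi = A.hi+B.hi = [26.7+6.8, 5+6.8, 19.5+3.1] = [33.500,11.800,22.600]
diag = √(38.6²+38.6²+28.1²) = √3769.53 = 61.396


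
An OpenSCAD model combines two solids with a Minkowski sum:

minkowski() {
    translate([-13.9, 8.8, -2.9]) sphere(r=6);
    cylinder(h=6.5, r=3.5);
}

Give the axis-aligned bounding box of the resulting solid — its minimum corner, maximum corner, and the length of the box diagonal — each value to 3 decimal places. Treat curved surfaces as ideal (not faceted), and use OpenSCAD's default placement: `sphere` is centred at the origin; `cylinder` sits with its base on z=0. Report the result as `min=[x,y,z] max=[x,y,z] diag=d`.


A = translate([-13.9, 8.8, -2.9]) sphere(r=6) → bbox [-19.9,2.8,-8.9] .. [-7.9,14.8,3.1]
B = cylinder(h=6.5, r=3.5) → bbox [-3.5,-3.5,0] .. [3.5,3.5,6.5]
lo = A.lo+B.lo = [-19.9-3.5, 2.8-3.5, -8.9+0] = [-23.400,-0.700,-8.900]
hi = A.hi+B.hi = [-7.9+3.5, 14.8+3.5, 3.1+6.5] = [-4.400,18.300,9.600]
diag = √(19²+19²+18.5²) = √1064.25 = 32.623

min=[-23.400,-0.700,-8.900] max=[-4.400,18.300,9.600] diag=32.623


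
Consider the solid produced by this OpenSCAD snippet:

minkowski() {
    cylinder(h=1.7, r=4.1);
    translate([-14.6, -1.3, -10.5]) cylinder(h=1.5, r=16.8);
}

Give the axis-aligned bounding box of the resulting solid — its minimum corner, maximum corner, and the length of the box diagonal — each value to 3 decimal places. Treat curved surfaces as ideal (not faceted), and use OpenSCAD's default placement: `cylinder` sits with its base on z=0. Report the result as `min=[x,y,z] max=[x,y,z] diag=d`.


min=[-35.500,-22.200,-10.500] max=[6.300,19.600,-7.300] diag=59.201

A = translate([-14.6, -1.3, -10.5]) cylinder(h=1.5, r=16.8) → bbox [-31.4,-18.1,-10.5] .. [2.2,15.5,-9]
B = cylinder(h=1.7, r=4.1) → bbox [-4.1,-4.1,0] .. [4.1,4.1,1.7]
lo = A.lo+B.lo = [-31.4-4.1, -18.1-4.1, -10.5+0] = [-35.500,-22.200,-10.500]
hi = A.hi+B.hi = [2.2+4.1, 15.5+4.1, -9+1.7] = [6.300,19.600,-7.300]
diag = √(41.8²+41.8²+3.2²) = √3504.72 = 59.201


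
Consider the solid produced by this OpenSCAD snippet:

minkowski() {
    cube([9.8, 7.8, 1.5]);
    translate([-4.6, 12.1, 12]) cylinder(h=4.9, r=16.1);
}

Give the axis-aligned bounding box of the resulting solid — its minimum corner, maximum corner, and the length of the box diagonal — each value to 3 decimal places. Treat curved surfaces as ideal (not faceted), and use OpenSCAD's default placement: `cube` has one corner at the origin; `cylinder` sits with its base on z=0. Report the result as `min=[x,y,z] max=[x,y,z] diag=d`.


A = translate([-4.6, 12.1, 12]) cylinder(h=4.9, r=16.1) → bbox [-20.7,-4,12] .. [11.5,28.2,16.9]
B = cube([9.8, 7.8, 1.5]) → bbox [0,0,0] .. [9.8,7.8,1.5]
lo = A.lo+B.lo = [-20.7+0, -4+0, 12+0] = [-20.700,-4.000,12.000]
hi = A.hi+B.hi = [11.5+9.8, 28.2+7.8, 16.9+1.5] = [21.300,36.000,18.400]
diag = √(42²+40²+6.4²) = √3404.96 = 58.352

min=[-20.700,-4.000,12.000] max=[21.300,36.000,18.400] diag=58.352


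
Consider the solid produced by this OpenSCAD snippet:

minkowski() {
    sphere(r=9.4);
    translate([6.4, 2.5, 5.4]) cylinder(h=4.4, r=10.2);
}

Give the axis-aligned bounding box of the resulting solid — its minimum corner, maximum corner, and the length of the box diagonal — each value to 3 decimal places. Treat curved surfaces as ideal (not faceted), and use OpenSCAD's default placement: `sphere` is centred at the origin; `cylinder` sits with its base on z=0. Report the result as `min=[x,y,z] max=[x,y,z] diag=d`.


min=[-13.200,-17.100,-4.000] max=[26.000,22.100,19.200] diag=60.096

A = translate([6.4, 2.5, 5.4]) cylinder(h=4.4, r=10.2) → bbox [-3.8,-7.7,5.4] .. [16.6,12.7,9.8]
B = sphere(r=9.4) → bbox [-9.4,-9.4,-9.4] .. [9.4,9.4,9.4]
lo = A.lo+B.lo = [-3.8-9.4, -7.7-9.4, 5.4-9.4] = [-13.200,-17.100,-4.000]
hi = A.hi+B.hi = [16.6+9.4, 12.7+9.4, 9.8+9.4] = [26.000,22.100,19.200]
diag = √(39.2²+39.2²+23.2²) = √3611.52 = 60.096


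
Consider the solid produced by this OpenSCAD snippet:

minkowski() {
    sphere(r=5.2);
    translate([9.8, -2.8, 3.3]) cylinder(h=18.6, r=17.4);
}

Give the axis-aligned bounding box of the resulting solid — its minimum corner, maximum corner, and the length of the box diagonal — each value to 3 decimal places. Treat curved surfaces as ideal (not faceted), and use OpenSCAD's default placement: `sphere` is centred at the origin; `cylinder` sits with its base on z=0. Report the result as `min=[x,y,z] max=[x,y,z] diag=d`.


A = translate([9.8, -2.8, 3.3]) cylinder(h=18.6, r=17.4) → bbox [-7.6,-20.2,3.3] .. [27.2,14.6,21.9]
B = sphere(r=5.2) → bbox [-5.2,-5.2,-5.2] .. [5.2,5.2,5.2]
lo = A.lo+B.lo = [-7.6-5.2, -20.2-5.2, 3.3-5.2] = [-12.800,-25.400,-1.900]
hi = A.hi+B.hi = [27.2+5.2, 14.6+5.2, 21.9+5.2] = [32.400,19.800,27.100]
diag = √(45.2²+45.2²+29²) = √4927.08 = 70.193

min=[-12.800,-25.400,-1.900] max=[32.400,19.800,27.100] diag=70.193


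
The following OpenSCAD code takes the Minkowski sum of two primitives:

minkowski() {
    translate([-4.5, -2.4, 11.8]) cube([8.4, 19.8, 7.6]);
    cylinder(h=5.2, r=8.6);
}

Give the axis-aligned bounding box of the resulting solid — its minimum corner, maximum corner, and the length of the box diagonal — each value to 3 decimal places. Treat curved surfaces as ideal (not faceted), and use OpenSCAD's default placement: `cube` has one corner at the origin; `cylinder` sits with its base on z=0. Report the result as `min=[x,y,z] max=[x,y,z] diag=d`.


A = translate([-4.5, -2.4, 11.8]) cube([8.4, 19.8, 7.6]) → bbox [-4.5,-2.4,11.8] .. [3.9,17.4,19.4]
B = cylinder(h=5.2, r=8.6) → bbox [-8.6,-8.6,0] .. [8.6,8.6,5.2]
lo = A.lo+B.lo = [-4.5-8.6, -2.4-8.6, 11.8+0] = [-13.100,-11.000,11.800]
hi = A.hi+B.hi = [3.9+8.6, 17.4+8.6, 19.4+5.2] = [12.500,26.000,24.600]
diag = √(25.6²+37²+12.8²) = √2188.2 = 46.778

min=[-13.100,-11.000,11.800] max=[12.500,26.000,24.600] diag=46.778


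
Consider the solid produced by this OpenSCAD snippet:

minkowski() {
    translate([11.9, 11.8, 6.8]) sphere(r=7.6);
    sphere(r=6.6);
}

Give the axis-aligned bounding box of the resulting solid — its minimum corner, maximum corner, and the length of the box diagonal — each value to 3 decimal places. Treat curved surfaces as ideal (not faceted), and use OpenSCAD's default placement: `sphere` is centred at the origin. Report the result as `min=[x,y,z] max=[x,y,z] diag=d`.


min=[-2.300,-2.400,-7.400] max=[26.100,26.000,21.000] diag=49.190

A = translate([11.9, 11.8, 6.8]) sphere(r=7.6) → bbox [4.3,4.2,-0.8] .. [19.5,19.4,14.4]
B = sphere(r=6.6) → bbox [-6.6,-6.6,-6.6] .. [6.6,6.6,6.6]
lo = A.lo+B.lo = [4.3-6.6, 4.2-6.6, -0.8-6.6] = [-2.300,-2.400,-7.400]
hi = A.hi+B.hi = [19.5+6.6, 19.4+6.6, 14.4+6.6] = [26.100,26.000,21.000]
diag = √(28.4²+28.4²+28.4²) = √2419.68 = 49.190


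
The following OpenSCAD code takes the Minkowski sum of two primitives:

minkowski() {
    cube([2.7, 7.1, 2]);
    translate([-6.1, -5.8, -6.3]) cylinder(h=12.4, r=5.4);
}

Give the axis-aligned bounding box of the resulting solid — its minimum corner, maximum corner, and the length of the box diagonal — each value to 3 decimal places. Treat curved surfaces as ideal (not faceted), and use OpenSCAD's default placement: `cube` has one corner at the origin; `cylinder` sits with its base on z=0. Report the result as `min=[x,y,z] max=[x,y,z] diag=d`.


A = translate([-6.1, -5.8, -6.3]) cylinder(h=12.4, r=5.4) → bbox [-11.5,-11.2,-6.3] .. [-0.7,-0.4,6.1]
B = cube([2.7, 7.1, 2]) → bbox [0,0,0] .. [2.7,7.1,2]
lo = A.lo+B.lo = [-11.5+0, -11.2+0, -6.3+0] = [-11.500,-11.200,-6.300]
hi = A.hi+B.hi = [-0.7+2.7, -0.4+7.1, 6.1+2] = [2.000,6.700,8.100]
diag = √(13.5²+17.9²+14.4²) = √710.02 = 26.646

min=[-11.500,-11.200,-6.300] max=[2.000,6.700,8.100] diag=26.646


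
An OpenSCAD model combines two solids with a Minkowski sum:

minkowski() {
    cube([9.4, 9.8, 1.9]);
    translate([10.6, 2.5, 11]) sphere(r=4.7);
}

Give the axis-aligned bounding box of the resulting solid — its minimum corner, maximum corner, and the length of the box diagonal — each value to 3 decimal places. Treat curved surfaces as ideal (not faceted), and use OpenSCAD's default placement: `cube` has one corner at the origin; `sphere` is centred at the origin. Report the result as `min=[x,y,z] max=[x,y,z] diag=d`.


min=[5.900,-2.200,6.300] max=[24.700,17.000,17.600] diag=29.151

A = translate([10.6, 2.5, 11]) sphere(r=4.7) → bbox [5.9,-2.2,6.3] .. [15.3,7.2,15.7]
B = cube([9.4, 9.8, 1.9]) → bbox [0,0,0] .. [9.4,9.8,1.9]
lo = A.lo+B.lo = [5.9+0, -2.2+0, 6.3+0] = [5.900,-2.200,6.300]
hi = A.hi+B.hi = [15.3+9.4, 7.2+9.8, 15.7+1.9] = [24.700,17.000,17.600]
diag = √(18.8²+19.2²+11.3²) = √849.77 = 29.151


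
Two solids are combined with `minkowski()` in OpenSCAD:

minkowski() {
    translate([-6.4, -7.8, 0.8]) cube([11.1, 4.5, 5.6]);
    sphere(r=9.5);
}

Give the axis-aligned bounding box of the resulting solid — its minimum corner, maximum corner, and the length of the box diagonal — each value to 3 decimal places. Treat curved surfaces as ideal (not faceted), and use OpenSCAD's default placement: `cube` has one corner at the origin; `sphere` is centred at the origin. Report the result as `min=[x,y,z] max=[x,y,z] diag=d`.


A = translate([-6.4, -7.8, 0.8]) cube([11.1, 4.5, 5.6]) → bbox [-6.4,-7.8,0.8] .. [4.7,-3.3,6.4]
B = sphere(r=9.5) → bbox [-9.5,-9.5,-9.5] .. [9.5,9.5,9.5]
lo = A.lo+B.lo = [-6.4-9.5, -7.8-9.5, 0.8-9.5] = [-15.900,-17.300,-8.700]
hi = A.hi+B.hi = [4.7+9.5, -3.3+9.5, 6.4+9.5] = [14.200,6.200,15.900]
diag = √(30.1²+23.5²+24.6²) = √2063.42 = 45.425

min=[-15.900,-17.300,-8.700] max=[14.200,6.200,15.900] diag=45.425


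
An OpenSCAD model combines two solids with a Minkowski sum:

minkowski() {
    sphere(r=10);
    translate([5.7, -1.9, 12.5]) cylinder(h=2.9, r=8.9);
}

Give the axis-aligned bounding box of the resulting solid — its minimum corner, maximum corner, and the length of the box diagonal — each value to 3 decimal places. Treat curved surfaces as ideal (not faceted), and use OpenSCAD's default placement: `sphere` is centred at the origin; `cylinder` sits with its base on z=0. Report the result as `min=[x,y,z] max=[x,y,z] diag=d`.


min=[-13.200,-20.800,2.500] max=[24.600,17.000,25.400] diag=58.156

A = translate([5.7, -1.9, 12.5]) cylinder(h=2.9, r=8.9) → bbox [-3.2,-10.8,12.5] .. [14.6,7,15.4]
B = sphere(r=10) → bbox [-10,-10,-10] .. [10,10,10]
lo = A.lo+B.lo = [-3.2-10, -10.8-10, 12.5-10] = [-13.200,-20.800,2.500]
hi = A.hi+B.hi = [14.6+10, 7+10, 15.4+10] = [24.600,17.000,25.400]
diag = √(37.8²+37.8²+22.9²) = √3382.09 = 58.156


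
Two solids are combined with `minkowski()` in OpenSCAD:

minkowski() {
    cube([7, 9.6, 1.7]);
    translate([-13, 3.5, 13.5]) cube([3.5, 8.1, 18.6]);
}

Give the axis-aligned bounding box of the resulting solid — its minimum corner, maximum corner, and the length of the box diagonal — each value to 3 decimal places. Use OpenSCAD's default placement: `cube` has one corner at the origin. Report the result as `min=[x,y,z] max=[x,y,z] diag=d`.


min=[-13.000,3.500,13.500] max=[-2.500,21.200,33.800] diag=28.907

A = translate([-13, 3.5, 13.5]) cube([3.5, 8.1, 18.6]) → bbox [-13,3.5,13.5] .. [-9.5,11.6,32.1]
B = cube([7, 9.6, 1.7]) → bbox [0,0,0] .. [7,9.6,1.7]
lo = A.lo+B.lo = [-13+0, 3.5+0, 13.5+0] = [-13.000,3.500,13.500]
hi = A.hi+B.hi = [-9.5+7, 11.6+9.6, 32.1+1.7] = [-2.500,21.200,33.800]
diag = √(10.5²+17.7²+20.3²) = √835.63 = 28.907


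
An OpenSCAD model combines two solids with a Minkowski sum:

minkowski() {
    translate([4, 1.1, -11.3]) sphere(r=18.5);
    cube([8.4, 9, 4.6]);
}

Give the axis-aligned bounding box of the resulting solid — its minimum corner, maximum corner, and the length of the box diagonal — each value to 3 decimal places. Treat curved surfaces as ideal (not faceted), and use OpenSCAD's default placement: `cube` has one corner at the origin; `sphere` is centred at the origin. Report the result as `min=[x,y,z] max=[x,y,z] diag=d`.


min=[-14.500,-17.400,-29.800] max=[30.900,28.600,11.800] diag=76.862

A = translate([4, 1.1, -11.3]) sphere(r=18.5) → bbox [-14.5,-17.4,-29.8] .. [22.5,19.6,7.2]
B = cube([8.4, 9, 4.6]) → bbox [0,0,0] .. [8.4,9,4.6]
lo = A.lo+B.lo = [-14.5+0, -17.4+0, -29.8+0] = [-14.500,-17.400,-29.800]
hi = A.hi+B.hi = [22.5+8.4, 19.6+9, 7.2+4.6] = [30.900,28.600,11.800]
diag = √(45.4²+46²+41.6²) = √5907.72 = 76.862


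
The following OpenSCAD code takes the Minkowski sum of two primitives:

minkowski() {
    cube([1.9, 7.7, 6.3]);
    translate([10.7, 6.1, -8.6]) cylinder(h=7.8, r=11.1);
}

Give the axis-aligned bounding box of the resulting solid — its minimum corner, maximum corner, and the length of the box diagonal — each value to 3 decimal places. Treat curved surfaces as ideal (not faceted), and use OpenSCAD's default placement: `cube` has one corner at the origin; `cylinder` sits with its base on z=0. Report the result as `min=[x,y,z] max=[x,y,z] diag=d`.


A = translate([10.7, 6.1, -8.6]) cylinder(h=7.8, r=11.1) → bbox [-0.4,-5,-8.6] .. [21.8,17.2,-0.8]
B = cube([1.9, 7.7, 6.3]) → bbox [0,0,0] .. [1.9,7.7,6.3]
lo = A.lo+B.lo = [-0.4+0, -5+0, -8.6+0] = [-0.400,-5.000,-8.600]
hi = A.hi+B.hi = [21.8+1.9, 17.2+7.7, -0.8+6.3] = [23.700,24.900,5.500]
diag = √(24.1²+29.9²+14.1²) = √1673.63 = 40.910

min=[-0.400,-5.000,-8.600] max=[23.700,24.900,5.500] diag=40.910


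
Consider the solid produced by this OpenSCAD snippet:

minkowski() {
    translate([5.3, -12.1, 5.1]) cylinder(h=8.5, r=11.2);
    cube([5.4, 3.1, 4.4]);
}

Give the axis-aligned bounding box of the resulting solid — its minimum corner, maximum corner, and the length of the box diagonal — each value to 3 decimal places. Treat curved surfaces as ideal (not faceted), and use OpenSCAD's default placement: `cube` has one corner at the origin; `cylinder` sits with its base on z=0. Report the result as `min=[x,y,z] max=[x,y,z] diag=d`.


A = translate([5.3, -12.1, 5.1]) cylinder(h=8.5, r=11.2) → bbox [-5.9,-23.3,5.1] .. [16.5,-0.9,13.6]
B = cube([5.4, 3.1, 4.4]) → bbox [0,0,0] .. [5.4,3.1,4.4]
lo = A.lo+B.lo = [-5.9+0, -23.3+0, 5.1+0] = [-5.900,-23.300,5.100]
hi = A.hi+B.hi = [16.5+5.4, -0.9+3.1, 13.6+4.4] = [21.900,2.200,18.000]
diag = √(27.8²+25.5²+12.9²) = √1589.5 = 39.869

min=[-5.900,-23.300,5.100] max=[21.900,2.200,18.000] diag=39.869


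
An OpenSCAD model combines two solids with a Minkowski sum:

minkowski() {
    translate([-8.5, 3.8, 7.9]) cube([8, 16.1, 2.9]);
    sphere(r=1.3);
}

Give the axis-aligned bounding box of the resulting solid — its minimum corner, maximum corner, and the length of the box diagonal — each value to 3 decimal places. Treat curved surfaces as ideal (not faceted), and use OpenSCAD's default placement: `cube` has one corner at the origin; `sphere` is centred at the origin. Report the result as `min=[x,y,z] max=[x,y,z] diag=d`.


min=[-9.800,2.500,6.600] max=[0.800,21.200,12.100] diag=22.188

A = translate([-8.5, 3.8, 7.9]) cube([8, 16.1, 2.9]) → bbox [-8.5,3.8,7.9] .. [-0.5,19.9,10.8]
B = sphere(r=1.3) → bbox [-1.3,-1.3,-1.3] .. [1.3,1.3,1.3]
lo = A.lo+B.lo = [-8.5-1.3, 3.8-1.3, 7.9-1.3] = [-9.800,2.500,6.600]
hi = A.hi+B.hi = [-0.5+1.3, 19.9+1.3, 10.8+1.3] = [0.800,21.200,12.100]
diag = √(10.6²+18.7²+5.5²) = √492.3 = 22.188


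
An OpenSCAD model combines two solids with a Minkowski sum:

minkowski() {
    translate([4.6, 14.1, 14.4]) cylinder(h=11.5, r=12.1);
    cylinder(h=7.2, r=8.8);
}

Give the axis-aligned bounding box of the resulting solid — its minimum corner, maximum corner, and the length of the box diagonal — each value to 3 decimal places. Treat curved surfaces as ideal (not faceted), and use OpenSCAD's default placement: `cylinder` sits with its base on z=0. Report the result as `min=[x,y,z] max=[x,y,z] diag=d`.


min=[-16.300,-6.800,14.400] max=[25.500,35.000,33.100] diag=62.001

A = translate([4.6, 14.1, 14.4]) cylinder(h=11.5, r=12.1) → bbox [-7.5,2,14.4] .. [16.7,26.2,25.9]
B = cylinder(h=7.2, r=8.8) → bbox [-8.8,-8.8,0] .. [8.8,8.8,7.2]
lo = A.lo+B.lo = [-7.5-8.8, 2-8.8, 14.4+0] = [-16.300,-6.800,14.400]
hi = A.hi+B.hi = [16.7+8.8, 26.2+8.8, 25.9+7.2] = [25.500,35.000,33.100]
diag = √(41.8²+41.8²+18.7²) = √3844.17 = 62.001


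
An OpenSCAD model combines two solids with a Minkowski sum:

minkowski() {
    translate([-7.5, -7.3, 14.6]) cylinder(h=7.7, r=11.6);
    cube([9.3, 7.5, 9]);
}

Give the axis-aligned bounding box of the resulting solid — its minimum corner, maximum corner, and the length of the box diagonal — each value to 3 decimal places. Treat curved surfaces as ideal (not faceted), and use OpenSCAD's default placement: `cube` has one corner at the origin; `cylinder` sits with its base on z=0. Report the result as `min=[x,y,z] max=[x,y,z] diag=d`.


min=[-19.100,-18.900,14.600] max=[13.400,11.800,31.300] diag=47.725

A = translate([-7.5, -7.3, 14.6]) cylinder(h=7.7, r=11.6) → bbox [-19.1,-18.9,14.6] .. [4.1,4.3,22.3]
B = cube([9.3, 7.5, 9]) → bbox [0,0,0] .. [9.3,7.5,9]
lo = A.lo+B.lo = [-19.1+0, -18.9+0, 14.6+0] = [-19.100,-18.900,14.600]
hi = A.hi+B.hi = [4.1+9.3, 4.3+7.5, 22.3+9] = [13.400,11.800,31.300]
diag = √(32.5²+30.7²+16.7²) = √2277.63 = 47.725


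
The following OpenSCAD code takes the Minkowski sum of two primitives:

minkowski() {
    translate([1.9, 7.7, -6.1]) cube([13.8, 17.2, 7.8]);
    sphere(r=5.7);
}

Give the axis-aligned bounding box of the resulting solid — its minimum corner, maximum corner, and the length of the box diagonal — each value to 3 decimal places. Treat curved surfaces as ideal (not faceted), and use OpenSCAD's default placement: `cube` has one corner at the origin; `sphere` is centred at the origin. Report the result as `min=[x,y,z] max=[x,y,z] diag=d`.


min=[-3.800,2.000,-11.800] max=[21.400,30.600,7.400] diag=42.681

A = translate([1.9, 7.7, -6.1]) cube([13.8, 17.2, 7.8]) → bbox [1.9,7.7,-6.1] .. [15.7,24.9,1.7]
B = sphere(r=5.7) → bbox [-5.7,-5.7,-5.7] .. [5.7,5.7,5.7]
lo = A.lo+B.lo = [1.9-5.7, 7.7-5.7, -6.1-5.7] = [-3.800,2.000,-11.800]
hi = A.hi+B.hi = [15.7+5.7, 24.9+5.7, 1.7+5.7] = [21.400,30.600,7.400]
diag = √(25.2²+28.6²+19.2²) = √1821.64 = 42.681


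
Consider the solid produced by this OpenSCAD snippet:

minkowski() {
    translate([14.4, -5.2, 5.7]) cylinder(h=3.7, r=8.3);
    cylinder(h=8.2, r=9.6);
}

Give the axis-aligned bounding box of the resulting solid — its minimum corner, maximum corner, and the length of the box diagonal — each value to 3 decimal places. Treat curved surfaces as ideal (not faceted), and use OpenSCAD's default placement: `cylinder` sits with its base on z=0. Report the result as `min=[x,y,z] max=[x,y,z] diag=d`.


min=[-3.500,-23.100,5.700] max=[32.300,12.700,17.600] diag=52.009

A = translate([14.4, -5.2, 5.7]) cylinder(h=3.7, r=8.3) → bbox [6.1,-13.5,5.7] .. [22.7,3.1,9.4]
B = cylinder(h=8.2, r=9.6) → bbox [-9.6,-9.6,0] .. [9.6,9.6,8.2]
lo = A.lo+B.lo = [6.1-9.6, -13.5-9.6, 5.7+0] = [-3.500,-23.100,5.700]
hi = A.hi+B.hi = [22.7+9.6, 3.1+9.6, 9.4+8.2] = [32.300,12.700,17.600]
diag = √(35.8²+35.8²+11.9²) = √2704.89 = 52.009


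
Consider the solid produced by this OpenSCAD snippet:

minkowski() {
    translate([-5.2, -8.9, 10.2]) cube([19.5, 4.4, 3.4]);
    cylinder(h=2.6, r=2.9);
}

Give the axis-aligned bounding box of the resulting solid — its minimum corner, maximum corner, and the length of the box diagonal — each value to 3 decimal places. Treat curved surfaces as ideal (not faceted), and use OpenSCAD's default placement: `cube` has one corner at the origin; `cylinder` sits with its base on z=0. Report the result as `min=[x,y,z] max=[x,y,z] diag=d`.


min=[-8.100,-11.800,10.200] max=[17.200,-1.600,16.200] diag=27.931

A = translate([-5.2, -8.9, 10.2]) cube([19.5, 4.4, 3.4]) → bbox [-5.2,-8.9,10.2] .. [14.3,-4.5,13.6]
B = cylinder(h=2.6, r=2.9) → bbox [-2.9,-2.9,0] .. [2.9,2.9,2.6]
lo = A.lo+B.lo = [-5.2-2.9, -8.9-2.9, 10.2+0] = [-8.100,-11.800,10.200]
hi = A.hi+B.hi = [14.3+2.9, -4.5+2.9, 13.6+2.6] = [17.200,-1.600,16.200]
diag = √(25.3²+10.2²+6²) = √780.13 = 27.931


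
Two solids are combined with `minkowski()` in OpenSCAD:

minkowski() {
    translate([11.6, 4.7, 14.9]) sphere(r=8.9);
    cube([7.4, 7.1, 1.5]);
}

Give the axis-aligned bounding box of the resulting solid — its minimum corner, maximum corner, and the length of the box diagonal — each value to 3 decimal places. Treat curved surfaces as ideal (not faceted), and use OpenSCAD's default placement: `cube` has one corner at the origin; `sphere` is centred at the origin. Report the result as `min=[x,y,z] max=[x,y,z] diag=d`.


min=[2.700,-4.200,6.000] max=[27.900,20.700,25.300] diag=40.343

A = translate([11.6, 4.7, 14.9]) sphere(r=8.9) → bbox [2.7,-4.2,6] .. [20.5,13.6,23.8]
B = cube([7.4, 7.1, 1.5]) → bbox [0,0,0] .. [7.4,7.1,1.5]
lo = A.lo+B.lo = [2.7+0, -4.2+0, 6+0] = [2.700,-4.200,6.000]
hi = A.hi+B.hi = [20.5+7.4, 13.6+7.1, 23.8+1.5] = [27.900,20.700,25.300]
diag = √(25.2²+24.9²+19.3²) = √1627.54 = 40.343


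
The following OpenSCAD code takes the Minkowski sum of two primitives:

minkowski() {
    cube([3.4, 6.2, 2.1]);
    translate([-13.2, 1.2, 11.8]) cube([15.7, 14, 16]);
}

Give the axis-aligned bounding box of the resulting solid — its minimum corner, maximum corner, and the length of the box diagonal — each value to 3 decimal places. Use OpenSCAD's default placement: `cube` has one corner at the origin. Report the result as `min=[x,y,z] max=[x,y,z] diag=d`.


A = translate([-13.2, 1.2, 11.8]) cube([15.7, 14, 16]) → bbox [-13.2,1.2,11.8] .. [2.5,15.2,27.8]
B = cube([3.4, 6.2, 2.1]) → bbox [0,0,0] .. [3.4,6.2,2.1]
lo = A.lo+B.lo = [-13.2+0, 1.2+0, 11.8+0] = [-13.200,1.200,11.800]
hi = A.hi+B.hi = [2.5+3.4, 15.2+6.2, 27.8+2.1] = [5.900,21.400,29.900]
diag = √(19.1²+20.2²+18.1²) = √1100.46 = 33.173

min=[-13.200,1.200,11.800] max=[5.900,21.400,29.900] diag=33.173


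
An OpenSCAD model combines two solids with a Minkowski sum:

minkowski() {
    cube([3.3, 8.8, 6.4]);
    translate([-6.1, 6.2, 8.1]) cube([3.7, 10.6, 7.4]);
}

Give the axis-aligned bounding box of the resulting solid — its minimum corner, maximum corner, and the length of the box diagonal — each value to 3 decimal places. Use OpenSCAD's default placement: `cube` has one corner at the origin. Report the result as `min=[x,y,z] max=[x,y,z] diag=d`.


A = translate([-6.1, 6.2, 8.1]) cube([3.7, 10.6, 7.4]) → bbox [-6.1,6.2,8.1] .. [-2.4,16.8,15.5]
B = cube([3.3, 8.8, 6.4]) → bbox [0,0,0] .. [3.3,8.8,6.4]
lo = A.lo+B.lo = [-6.1+0, 6.2+0, 8.1+0] = [-6.100,6.200,8.100]
hi = A.hi+B.hi = [-2.4+3.3, 16.8+8.8, 15.5+6.4] = [0.900,25.600,21.900]
diag = √(7²+19.4²+13.8²) = √615.8 = 24.815

min=[-6.100,6.200,8.100] max=[0.900,25.600,21.900] diag=24.815


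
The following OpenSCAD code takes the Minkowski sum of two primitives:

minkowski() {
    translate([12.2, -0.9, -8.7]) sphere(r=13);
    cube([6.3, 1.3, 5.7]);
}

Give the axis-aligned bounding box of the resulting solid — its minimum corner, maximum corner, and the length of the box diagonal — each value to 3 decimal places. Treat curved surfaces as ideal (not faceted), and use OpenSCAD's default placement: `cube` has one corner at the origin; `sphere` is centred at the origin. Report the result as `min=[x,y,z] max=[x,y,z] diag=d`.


A = translate([12.2, -0.9, -8.7]) sphere(r=13) → bbox [-0.8,-13.9,-21.7] .. [25.2,12.1,4.3]
B = cube([6.3, 1.3, 5.7]) → bbox [0,0,0] .. [6.3,1.3,5.7]
lo = A.lo+B.lo = [-0.8+0, -13.9+0, -21.7+0] = [-0.800,-13.900,-21.700]
hi = A.hi+B.hi = [25.2+6.3, 12.1+1.3, 4.3+5.7] = [31.500,13.400,10.000]
diag = √(32.3²+27.3²+31.7²) = √2793.47 = 52.853

min=[-0.800,-13.900,-21.700] max=[31.500,13.400,10.000] diag=52.853


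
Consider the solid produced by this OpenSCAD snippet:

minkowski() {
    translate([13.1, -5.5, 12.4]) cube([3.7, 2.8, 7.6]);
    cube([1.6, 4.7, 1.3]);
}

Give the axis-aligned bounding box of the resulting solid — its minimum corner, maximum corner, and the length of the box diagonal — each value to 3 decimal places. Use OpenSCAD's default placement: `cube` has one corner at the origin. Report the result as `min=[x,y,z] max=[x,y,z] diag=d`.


min=[13.100,-5.500,12.400] max=[18.400,2.000,21.300] diag=12.789

A = translate([13.1, -5.5, 12.4]) cube([3.7, 2.8, 7.6]) → bbox [13.1,-5.5,12.4] .. [16.8,-2.7,20]
B = cube([1.6, 4.7, 1.3]) → bbox [0,0,0] .. [1.6,4.7,1.3]
lo = A.lo+B.lo = [13.1+0, -5.5+0, 12.4+0] = [13.100,-5.500,12.400]
hi = A.hi+B.hi = [16.8+1.6, -2.7+4.7, 20+1.3] = [18.400,2.000,21.300]
diag = √(5.3²+7.5²+8.9²) = √163.55 = 12.789


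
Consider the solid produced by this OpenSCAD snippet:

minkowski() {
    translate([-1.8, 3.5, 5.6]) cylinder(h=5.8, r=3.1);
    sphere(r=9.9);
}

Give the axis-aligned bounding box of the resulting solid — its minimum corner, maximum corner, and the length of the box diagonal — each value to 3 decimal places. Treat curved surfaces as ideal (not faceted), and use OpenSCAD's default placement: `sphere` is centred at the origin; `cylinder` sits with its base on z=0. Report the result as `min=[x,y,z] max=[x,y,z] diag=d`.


A = translate([-1.8, 3.5, 5.6]) cylinder(h=5.8, r=3.1) → bbox [-4.9,0.4,5.6] .. [1.3,6.6,11.4]
B = sphere(r=9.9) → bbox [-9.9,-9.9,-9.9] .. [9.9,9.9,9.9]
lo = A.lo+B.lo = [-4.9-9.9, 0.4-9.9, 5.6-9.9] = [-14.800,-9.500,-4.300]
hi = A.hi+B.hi = [1.3+9.9, 6.6+9.9, 11.4+9.9] = [11.200,16.500,21.300]
diag = √(26²+26²+25.6²) = √2007.36 = 44.804

min=[-14.800,-9.500,-4.300] max=[11.200,16.500,21.300] diag=44.804


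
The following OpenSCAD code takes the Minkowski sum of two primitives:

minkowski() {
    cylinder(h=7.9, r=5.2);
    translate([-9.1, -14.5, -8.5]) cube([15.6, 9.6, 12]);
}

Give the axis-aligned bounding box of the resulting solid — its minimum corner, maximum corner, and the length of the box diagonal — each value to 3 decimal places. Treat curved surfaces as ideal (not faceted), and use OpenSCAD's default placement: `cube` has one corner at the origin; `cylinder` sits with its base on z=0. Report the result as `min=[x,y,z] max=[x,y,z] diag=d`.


min=[-14.300,-19.700,-8.500] max=[11.700,0.300,11.400] diag=38.367

A = translate([-9.1, -14.5, -8.5]) cube([15.6, 9.6, 12]) → bbox [-9.1,-14.5,-8.5] .. [6.5,-4.9,3.5]
B = cylinder(h=7.9, r=5.2) → bbox [-5.2,-5.2,0] .. [5.2,5.2,7.9]
lo = A.lo+B.lo = [-9.1-5.2, -14.5-5.2, -8.5+0] = [-14.300,-19.700,-8.500]
hi = A.hi+B.hi = [6.5+5.2, -4.9+5.2, 3.5+7.9] = [11.700,0.300,11.400]
diag = √(26²+20²+19.9²) = √1472.01 = 38.367


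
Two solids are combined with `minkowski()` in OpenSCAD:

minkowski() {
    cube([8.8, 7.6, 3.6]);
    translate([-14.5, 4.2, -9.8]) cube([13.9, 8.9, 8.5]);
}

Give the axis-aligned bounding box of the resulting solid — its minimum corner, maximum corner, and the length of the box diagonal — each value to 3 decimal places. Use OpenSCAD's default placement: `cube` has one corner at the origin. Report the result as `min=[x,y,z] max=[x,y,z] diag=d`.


min=[-14.500,4.200,-9.800] max=[8.200,20.700,2.300] diag=30.561

A = translate([-14.5, 4.2, -9.8]) cube([13.9, 8.9, 8.5]) → bbox [-14.5,4.2,-9.8] .. [-0.6,13.1,-1.3]
B = cube([8.8, 7.6, 3.6]) → bbox [0,0,0] .. [8.8,7.6,3.6]
lo = A.lo+B.lo = [-14.5+0, 4.2+0, -9.8+0] = [-14.500,4.200,-9.800]
hi = A.hi+B.hi = [-0.6+8.8, 13.1+7.6, -1.3+3.6] = [8.200,20.700,2.300]
diag = √(22.7²+16.5²+12.1²) = √933.95 = 30.561


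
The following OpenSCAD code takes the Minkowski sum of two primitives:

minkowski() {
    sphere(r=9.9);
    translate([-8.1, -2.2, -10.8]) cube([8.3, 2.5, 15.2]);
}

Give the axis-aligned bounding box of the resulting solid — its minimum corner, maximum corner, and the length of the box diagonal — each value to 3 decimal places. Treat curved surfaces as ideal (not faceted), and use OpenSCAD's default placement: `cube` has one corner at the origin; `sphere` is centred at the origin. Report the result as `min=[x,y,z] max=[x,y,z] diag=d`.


min=[-18.000,-12.100,-20.700] max=[10.100,10.200,14.300] diag=50.119

A = translate([-8.1, -2.2, -10.8]) cube([8.3, 2.5, 15.2]) → bbox [-8.1,-2.2,-10.8] .. [0.2,0.3,4.4]
B = sphere(r=9.9) → bbox [-9.9,-9.9,-9.9] .. [9.9,9.9,9.9]
lo = A.lo+B.lo = [-8.1-9.9, -2.2-9.9, -10.8-9.9] = [-18.000,-12.100,-20.700]
hi = A.hi+B.hi = [0.2+9.9, 0.3+9.9, 4.4+9.9] = [10.100,10.200,14.300]
diag = √(28.1²+22.3²+35²) = √2511.9 = 50.119


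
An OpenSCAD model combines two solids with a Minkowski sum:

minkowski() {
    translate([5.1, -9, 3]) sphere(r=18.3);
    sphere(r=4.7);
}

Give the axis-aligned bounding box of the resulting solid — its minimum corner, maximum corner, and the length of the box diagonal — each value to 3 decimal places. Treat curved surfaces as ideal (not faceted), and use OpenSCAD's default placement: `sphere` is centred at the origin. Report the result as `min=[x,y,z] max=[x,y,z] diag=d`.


min=[-17.900,-32.000,-20.000] max=[28.100,14.000,26.000] diag=79.674

A = translate([5.1, -9, 3]) sphere(r=18.3) → bbox [-13.2,-27.3,-15.3] .. [23.4,9.3,21.3]
B = sphere(r=4.7) → bbox [-4.7,-4.7,-4.7] .. [4.7,4.7,4.7]
lo = A.lo+B.lo = [-13.2-4.7, -27.3-4.7, -15.3-4.7] = [-17.900,-32.000,-20.000]
hi = A.hi+B.hi = [23.4+4.7, 9.3+4.7, 21.3+4.7] = [28.100,14.000,26.000]
diag = √(46²+46²+46²) = √6348 = 79.674


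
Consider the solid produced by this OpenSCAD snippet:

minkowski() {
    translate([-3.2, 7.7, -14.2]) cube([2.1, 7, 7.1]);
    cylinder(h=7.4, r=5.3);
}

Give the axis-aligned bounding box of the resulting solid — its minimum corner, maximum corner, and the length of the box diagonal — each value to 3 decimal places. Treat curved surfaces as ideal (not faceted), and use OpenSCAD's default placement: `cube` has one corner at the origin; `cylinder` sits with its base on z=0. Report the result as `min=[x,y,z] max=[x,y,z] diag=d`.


A = translate([-3.2, 7.7, -14.2]) cube([2.1, 7, 7.1]) → bbox [-3.2,7.7,-14.2] .. [-1.1,14.7,-7.1]
B = cylinder(h=7.4, r=5.3) → bbox [-5.3,-5.3,0] .. [5.3,5.3,7.4]
lo = A.lo+B.lo = [-3.2-5.3, 7.7-5.3, -14.2+0] = [-8.500,2.400,-14.200]
hi = A.hi+B.hi = [-1.1+5.3, 14.7+5.3, -7.1+7.4] = [4.200,20.000,0.300]
diag = √(12.7²+17.6²+14.5²) = √681.3 = 26.102

min=[-8.500,2.400,-14.200] max=[4.200,20.000,0.300] diag=26.102


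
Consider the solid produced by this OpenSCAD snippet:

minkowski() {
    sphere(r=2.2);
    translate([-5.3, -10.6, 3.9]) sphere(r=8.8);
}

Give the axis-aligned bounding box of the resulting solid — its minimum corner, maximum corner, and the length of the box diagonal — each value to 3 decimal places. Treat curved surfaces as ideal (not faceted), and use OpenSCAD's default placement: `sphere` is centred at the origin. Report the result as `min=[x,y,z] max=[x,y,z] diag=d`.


A = translate([-5.3, -10.6, 3.9]) sphere(r=8.8) → bbox [-14.1,-19.4,-4.9] .. [3.5,-1.8,12.7]
B = sphere(r=2.2) → bbox [-2.2,-2.2,-2.2] .. [2.2,2.2,2.2]
lo = A.lo+B.lo = [-14.1-2.2, -19.4-2.2, -4.9-2.2] = [-16.300,-21.600,-7.100]
hi = A.hi+B.hi = [3.5+2.2, -1.8+2.2, 12.7+2.2] = [5.700,0.400,14.900]
diag = √(22²+22²+22²) = √1452 = 38.105

min=[-16.300,-21.600,-7.100] max=[5.700,0.400,14.900] diag=38.105


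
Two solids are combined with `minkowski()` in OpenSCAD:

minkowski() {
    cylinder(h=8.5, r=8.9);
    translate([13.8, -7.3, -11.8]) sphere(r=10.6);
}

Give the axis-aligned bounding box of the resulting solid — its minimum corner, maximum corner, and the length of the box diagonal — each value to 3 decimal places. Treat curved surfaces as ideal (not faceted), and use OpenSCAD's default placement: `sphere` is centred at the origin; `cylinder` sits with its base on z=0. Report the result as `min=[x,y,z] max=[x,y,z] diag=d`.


min=[-5.700,-26.800,-22.400] max=[33.300,12.200,7.300] diag=62.643

A = translate([13.8, -7.3, -11.8]) sphere(r=10.6) → bbox [3.2,-17.9,-22.4] .. [24.4,3.3,-1.2]
B = cylinder(h=8.5, r=8.9) → bbox [-8.9,-8.9,0] .. [8.9,8.9,8.5]
lo = A.lo+B.lo = [3.2-8.9, -17.9-8.9, -22.4+0] = [-5.700,-26.800,-22.400]
hi = A.hi+B.hi = [24.4+8.9, 3.3+8.9, -1.2+8.5] = [33.300,12.200,7.300]
diag = √(39²+39²+29.7²) = √3924.09 = 62.643


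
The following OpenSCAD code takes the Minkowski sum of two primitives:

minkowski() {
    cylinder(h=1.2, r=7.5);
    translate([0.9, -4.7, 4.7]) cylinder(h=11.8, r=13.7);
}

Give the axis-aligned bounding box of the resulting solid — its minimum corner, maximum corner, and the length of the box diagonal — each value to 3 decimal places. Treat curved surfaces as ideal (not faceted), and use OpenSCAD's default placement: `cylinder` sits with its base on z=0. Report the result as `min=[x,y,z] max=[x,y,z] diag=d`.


min=[-20.300,-25.900,4.700] max=[22.100,16.500,17.700] diag=61.356

A = translate([0.9, -4.7, 4.7]) cylinder(h=11.8, r=13.7) → bbox [-12.8,-18.4,4.7] .. [14.6,9,16.5]
B = cylinder(h=1.2, r=7.5) → bbox [-7.5,-7.5,0] .. [7.5,7.5,1.2]
lo = A.lo+B.lo = [-12.8-7.5, -18.4-7.5, 4.7+0] = [-20.300,-25.900,4.700]
hi = A.hi+B.hi = [14.6+7.5, 9+7.5, 16.5+1.2] = [22.100,16.500,17.700]
diag = √(42.4²+42.4²+13²) = √3764.52 = 61.356


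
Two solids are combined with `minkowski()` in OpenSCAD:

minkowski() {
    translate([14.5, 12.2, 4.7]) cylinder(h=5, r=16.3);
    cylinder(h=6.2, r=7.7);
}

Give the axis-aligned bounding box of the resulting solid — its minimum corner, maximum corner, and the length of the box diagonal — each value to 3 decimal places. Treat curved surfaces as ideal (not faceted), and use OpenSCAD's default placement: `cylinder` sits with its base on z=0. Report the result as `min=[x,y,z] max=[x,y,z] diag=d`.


min=[-9.500,-11.800,4.700] max=[38.500,36.200,15.900] diag=68.800

A = translate([14.5, 12.2, 4.7]) cylinder(h=5, r=16.3) → bbox [-1.8,-4.1,4.7] .. [30.8,28.5,9.7]
B = cylinder(h=6.2, r=7.7) → bbox [-7.7,-7.7,0] .. [7.7,7.7,6.2]
lo = A.lo+B.lo = [-1.8-7.7, -4.1-7.7, 4.7+0] = [-9.500,-11.800,4.700]
hi = A.hi+B.hi = [30.8+7.7, 28.5+7.7, 9.7+6.2] = [38.500,36.200,15.900]
diag = √(48²+48²+11.2²) = √4733.44 = 68.800


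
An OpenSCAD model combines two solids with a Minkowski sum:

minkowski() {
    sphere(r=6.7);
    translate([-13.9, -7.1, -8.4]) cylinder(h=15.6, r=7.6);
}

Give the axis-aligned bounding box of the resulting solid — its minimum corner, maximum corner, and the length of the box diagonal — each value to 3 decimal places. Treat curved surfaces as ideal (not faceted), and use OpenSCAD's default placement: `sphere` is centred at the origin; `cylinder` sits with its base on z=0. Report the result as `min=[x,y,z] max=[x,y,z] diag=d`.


A = translate([-13.9, -7.1, -8.4]) cylinder(h=15.6, r=7.6) → bbox [-21.5,-14.7,-8.4] .. [-6.3,0.5,7.2]
B = sphere(r=6.7) → bbox [-6.7,-6.7,-6.7] .. [6.7,6.7,6.7]
lo = A.lo+B.lo = [-21.5-6.7, -14.7-6.7, -8.4-6.7] = [-28.200,-21.400,-15.100]
hi = A.hi+B.hi = [-6.3+6.7, 0.5+6.7, 7.2+6.7] = [0.400,7.200,13.900]
diag = √(28.6²+28.6²+29²) = √2476.92 = 49.769

min=[-28.200,-21.400,-15.100] max=[0.400,7.200,13.900] diag=49.769


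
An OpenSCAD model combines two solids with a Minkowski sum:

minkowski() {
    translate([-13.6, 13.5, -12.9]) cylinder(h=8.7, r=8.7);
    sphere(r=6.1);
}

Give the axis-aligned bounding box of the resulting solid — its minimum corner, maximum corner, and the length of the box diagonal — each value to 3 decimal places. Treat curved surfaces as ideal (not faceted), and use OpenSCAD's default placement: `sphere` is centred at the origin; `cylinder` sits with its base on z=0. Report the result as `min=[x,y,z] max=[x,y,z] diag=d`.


min=[-28.400,-1.300,-19.000] max=[1.200,28.300,1.900] diag=46.788

A = translate([-13.6, 13.5, -12.9]) cylinder(h=8.7, r=8.7) → bbox [-22.3,4.8,-12.9] .. [-4.9,22.2,-4.2]
B = sphere(r=6.1) → bbox [-6.1,-6.1,-6.1] .. [6.1,6.1,6.1]
lo = A.lo+B.lo = [-22.3-6.1, 4.8-6.1, -12.9-6.1] = [-28.400,-1.300,-19.000]
hi = A.hi+B.hi = [-4.9+6.1, 22.2+6.1, -4.2+6.1] = [1.200,28.300,1.900]
diag = √(29.6²+29.6²+20.9²) = √2189.13 = 46.788


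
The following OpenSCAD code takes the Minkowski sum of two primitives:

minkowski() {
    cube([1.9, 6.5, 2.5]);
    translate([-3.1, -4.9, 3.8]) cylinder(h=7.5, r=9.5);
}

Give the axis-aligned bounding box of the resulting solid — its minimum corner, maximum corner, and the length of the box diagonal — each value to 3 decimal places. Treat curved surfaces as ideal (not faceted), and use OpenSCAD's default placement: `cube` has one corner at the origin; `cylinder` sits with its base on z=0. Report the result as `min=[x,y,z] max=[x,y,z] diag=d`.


min=[-12.600,-14.400,3.800] max=[8.300,11.100,13.800] diag=34.454

A = translate([-3.1, -4.9, 3.8]) cylinder(h=7.5, r=9.5) → bbox [-12.6,-14.4,3.8] .. [6.4,4.6,11.3]
B = cube([1.9, 6.5, 2.5]) → bbox [0,0,0] .. [1.9,6.5,2.5]
lo = A.lo+B.lo = [-12.6+0, -14.4+0, 3.8+0] = [-12.600,-14.400,3.800]
hi = A.hi+B.hi = [6.4+1.9, 4.6+6.5, 11.3+2.5] = [8.300,11.100,13.800]
diag = √(20.9²+25.5²+10²) = √1187.06 = 34.454
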